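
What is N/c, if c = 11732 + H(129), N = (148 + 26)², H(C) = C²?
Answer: 30276/28373 ≈ 1.0671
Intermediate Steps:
N = 30276 (N = 174² = 30276)
c = 28373 (c = 11732 + 129² = 11732 + 16641 = 28373)
N/c = 30276/28373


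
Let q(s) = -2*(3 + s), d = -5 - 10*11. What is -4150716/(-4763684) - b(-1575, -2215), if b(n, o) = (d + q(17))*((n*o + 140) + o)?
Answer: 643591870982929/1190921 ≈ 5.4041e+8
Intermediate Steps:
d = -115 (d = -5 - 110 = -115)
q(s) = -6 - 2*s
b(n, o) = -21700 - 155*o - 155*n*o (b(n, o) = (-115 + (-6 - 2*17))*((n*o + 140) + o) = (-115 + (-6 - 34))*((140 + n*o) + o) = (-115 - 40)*(140 + o + n*o) = -155*(140 + o + n*o) = -21700 - 155*o - 155*n*o)
-4150716/(-4763684) - b(-1575, -2215) = -4150716/(-4763684) - (-21700 - 155*(-2215) - 155*(-1575)*(-2215)) = -4150716*(-1/4763684) - (-21700 + 343325 - 540736875) = 1037679/1190921 - 1*(-540415250) = 1037679/1190921 + 540415250 = 643591870982929/1190921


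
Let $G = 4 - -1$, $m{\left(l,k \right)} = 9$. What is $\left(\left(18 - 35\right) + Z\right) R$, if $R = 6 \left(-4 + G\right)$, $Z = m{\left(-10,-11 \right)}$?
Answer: $-48$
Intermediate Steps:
$Z = 9$
$G = 5$ ($G = 4 + 1 = 5$)
$R = 6$ ($R = 6 \left(-4 + 5\right) = 6 \cdot 1 = 6$)
$\left(\left(18 - 35\right) + Z\right) R = \left(\left(18 - 35\right) + 9\right) 6 = \left(-17 + 9\right) 6 = \left(-8\right) 6 = -48$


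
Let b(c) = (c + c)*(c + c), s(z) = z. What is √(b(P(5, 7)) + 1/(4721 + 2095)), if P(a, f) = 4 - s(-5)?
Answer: √940772010/1704 ≈ 18.000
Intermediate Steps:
P(a, f) = 9 (P(a, f) = 4 - 1*(-5) = 4 + 5 = 9)
b(c) = 4*c² (b(c) = (2*c)*(2*c) = 4*c²)
√(b(P(5, 7)) + 1/(4721 + 2095)) = √(4*9² + 1/(4721 + 2095)) = √(4*81 + 1/6816) = √(324 + 1/6816) = √(2208385/6816) = √940772010/1704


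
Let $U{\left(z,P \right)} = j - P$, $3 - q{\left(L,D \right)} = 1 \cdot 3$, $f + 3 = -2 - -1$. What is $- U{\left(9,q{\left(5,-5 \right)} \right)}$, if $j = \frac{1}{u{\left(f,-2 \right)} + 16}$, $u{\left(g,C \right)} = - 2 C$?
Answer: $- \frac{1}{20} \approx -0.05$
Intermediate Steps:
$f = -4$ ($f = -3 - 1 = -4$)
$j = \frac{1}{20}$ ($j = \frac{1}{\left(-2\right) \left(-2\right) + 16} = \frac{1}{4 + 16} = \frac{1}{20} \approx 0.05$)
$q{\left(L,D \right)} = 0$ ($q{\left(L,D \right)} = 3 - 1 \cdot 3 = 3 - 3 = 0$)
$U{\left(z,P \right)} = \frac{1}{20} - P$
$- U{\left(9,q{\left(5,-5 \right)} \right)} = - (\frac{1}{20} - 0) = - (\frac{1}{20} + 0) = \left(-1\right) \frac{1}{20} = - \frac{1}{20}$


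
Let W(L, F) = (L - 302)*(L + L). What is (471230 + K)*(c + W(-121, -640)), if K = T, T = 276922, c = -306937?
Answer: -153050202792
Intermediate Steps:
W(L, F) = 2*L*(-302 + L) (W(L, F) = (-302 + L)*(2*L) = 2*L*(-302 + L))
K = 276922
(471230 + K)*(c + W(-121, -640)) = (471230 + 276922)*(-306937 + 2*(-121)*(-302 - 121)) = 748152*(-306937 + 2*(-121)*(-423)) = 748152*(-306937 + 102366) = 748152*(-204571) = -153050202792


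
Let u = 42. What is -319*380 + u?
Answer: -121178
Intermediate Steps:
-319*380 + u = -319*380 + 42 = -121220 + 42 = -121178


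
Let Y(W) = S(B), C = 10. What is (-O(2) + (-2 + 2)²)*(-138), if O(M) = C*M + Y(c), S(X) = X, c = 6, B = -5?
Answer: 2070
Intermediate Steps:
Y(W) = -5
O(M) = -5 + 10*M (O(M) = 10*M - 5 = -5 + 10*M)
(-O(2) + (-2 + 2)²)*(-138) = (-(-5 + 10*2) + (-2 + 2)²)*(-138) = (-(-5 + 20) + 0²)*(-138) = (-1*15 + 0)*(-138) = (-15 + 0)*(-138) = -15*(-138) = 2070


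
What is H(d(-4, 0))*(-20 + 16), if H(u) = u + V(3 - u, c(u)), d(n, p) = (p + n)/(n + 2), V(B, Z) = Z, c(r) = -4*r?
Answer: 24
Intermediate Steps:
d(n, p) = (n + p)/(2 + n)
H(u) = -3*u (H(u) = u - 4*u = -3*u)
H(d(-4, 0))*(-20 + 16) = (-3*(-4 + 0)/(2 - 4))*(-20 + 16) = -3*(-4)/(-2)*(-4) = -(-3)*(-4)/2*(-4) = -3*2*(-4) = -6*(-4) = 24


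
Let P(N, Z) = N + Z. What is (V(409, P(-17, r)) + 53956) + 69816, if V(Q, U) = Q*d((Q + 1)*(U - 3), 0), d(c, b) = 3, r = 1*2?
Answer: 124999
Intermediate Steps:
r = 2
V(Q, U) = 3*Q (V(Q, U) = Q*3 = 3*Q)
(V(409, P(-17, r)) + 53956) + 69816 = (3*409 + 53956) + 69816 = (1227 + 53956) + 69816 = 55183 + 69816 = 124999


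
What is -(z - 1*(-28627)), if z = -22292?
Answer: -6335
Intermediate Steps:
-(z - 1*(-28627)) = -(-22292 - 1*(-28627)) = -(-22292 + 28627) = -1*6335 = -6335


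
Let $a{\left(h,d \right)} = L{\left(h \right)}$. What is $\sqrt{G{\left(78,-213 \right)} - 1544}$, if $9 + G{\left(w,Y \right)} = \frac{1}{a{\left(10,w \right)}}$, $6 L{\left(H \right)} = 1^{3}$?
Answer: $i \sqrt{1547} \approx 39.332 i$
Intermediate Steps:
$L{\left(H \right)} = \frac{1}{6}$ ($L{\left(H \right)} = \frac{1^{3}}{6} = \frac{1}{6} \cdot 1 = \frac{1}{6}$)
$a{\left(h,d \right)} = \frac{1}{6}$
$G{\left(w,Y \right)} = -3$ ($G{\left(w,Y \right)} = -9 + \frac{1}{\frac{1}{6}} = -9 + 6 = -3$)
$\sqrt{G{\left(78,-213 \right)} - 1544} = \sqrt{-3 - 1544} = \sqrt{-1547} = i \sqrt{1547}$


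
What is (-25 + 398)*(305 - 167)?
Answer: 51474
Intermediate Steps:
(-25 + 398)*(305 - 167) = 373*138 = 51474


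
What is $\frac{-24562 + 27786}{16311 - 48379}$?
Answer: $- \frac{806}{8017} \approx -0.10054$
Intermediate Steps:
$\frac{-24562 + 27786}{16311 - 48379} = \frac{3224}{-32068} = 3224 \left(- \frac{1}{32068}\right) = - \frac{806}{8017}$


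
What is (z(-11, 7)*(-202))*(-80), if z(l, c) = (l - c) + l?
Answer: -468640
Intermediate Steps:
z(l, c) = -c + 2*l
(z(-11, 7)*(-202))*(-80) = ((-1*7 + 2*(-11))*(-202))*(-80) = ((-7 - 22)*(-202))*(-80) = -29*(-202)*(-80) = 5858*(-80) = -468640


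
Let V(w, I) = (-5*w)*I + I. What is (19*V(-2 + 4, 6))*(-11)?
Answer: 11286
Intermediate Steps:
V(w, I) = I - 5*I*w (V(w, I) = -5*I*w + I = I - 5*I*w)
(19*V(-2 + 4, 6))*(-11) = (19*(6*(1 - 5*(-2 + 4))))*(-11) = (19*(6*(1 - 5*2)))*(-11) = (19*(6*(1 - 10)))*(-11) = (19*(6*(-9)))*(-11) = (19*(-54))*(-11) = -1026*(-11) = 11286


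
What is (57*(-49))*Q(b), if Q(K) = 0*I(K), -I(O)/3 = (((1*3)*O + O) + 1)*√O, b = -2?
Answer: 0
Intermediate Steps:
I(O) = -3*√O*(1 + 4*O) (I(O) = -3*(((1*3)*O + O) + 1)*√O = -3*((3*O + O) + 1)*√O = -3*(4*O + 1)*√O = -3*(1 + 4*O)*√O = -3*√O*(1 + 4*O))
Q(K) = 0 (Q(K) = 0*(√K*(-3 - 12*K)) = 0)
(57*(-49))*Q(b) = (57*(-49))*0 = -2793*0 = 0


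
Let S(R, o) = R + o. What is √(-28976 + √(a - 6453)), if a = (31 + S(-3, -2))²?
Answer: √(-28976 + I*√5777) ≈ 0.223 + 170.22*I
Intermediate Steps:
a = 676 (a = (31 + (-3 - 2))² = (31 - 5)² = 26² = 676)
√(-28976 + √(a - 6453)) = √(-28976 + √(676 - 6453)) = √(-28976 + √(-5777)) = √(-28976 + I*√5777)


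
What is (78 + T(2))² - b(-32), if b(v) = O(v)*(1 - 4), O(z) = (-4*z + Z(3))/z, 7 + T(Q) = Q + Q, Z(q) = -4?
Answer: 44907/8 ≈ 5613.4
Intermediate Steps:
T(Q) = -7 + 2*Q (T(Q) = -7 + (Q + Q) = -7 + 2*Q)
O(z) = (-4 - 4*z)/z (O(z) = (-4*z - 4)/z = (-4 - 4*z)/z)
b(v) = 12 + 12/v (b(v) = (-4 - 4/v)*(1 - 4) = (-4 - 4/v)*(-3) = 12 + 12/v)
(78 + T(2))² - b(-32) = (78 + (-7 + 2*2))² - (12 + 12/(-32)) = (78 + (-7 + 4))² - (12 + 12*(-1/32)) = (78 - 3)² - (12 - 3/8) = 75² - 1*93/8 = 5625 - 93/8 = 44907/8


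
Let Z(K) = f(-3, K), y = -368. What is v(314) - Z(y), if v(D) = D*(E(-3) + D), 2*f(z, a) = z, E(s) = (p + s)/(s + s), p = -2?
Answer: 593155/6 ≈ 98859.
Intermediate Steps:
E(s) = (-2 + s)/(2*s) (E(s) = (-2 + s)/(s + s) = (-2 + s)/((2*s)) = (-2 + s)*(1/(2*s)) = (-2 + s)/(2*s))
f(z, a) = z/2
Z(K) = -3/2 (Z(K) = (½)*(-3) = -3/2)
v(D) = D*(⅚ + D) (v(D) = D*((½)*(-2 - 3)/(-3) + D) = D*((½)*(-⅓)*(-5) + D) = D*(⅚ + D))
v(314) - Z(y) = (⅙)*314*(5 + 6*314) - 1*(-3/2) = (⅙)*314*(5 + 1884) + 3/2 = (⅙)*314*1889 + 3/2 = 296573/3 + 3/2 = 593155/6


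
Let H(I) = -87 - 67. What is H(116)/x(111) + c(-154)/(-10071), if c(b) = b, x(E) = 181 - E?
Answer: -110011/50355 ≈ -2.1847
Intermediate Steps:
H(I) = -154
H(116)/x(111) + c(-154)/(-10071) = -154/(181 - 1*111) - 154/(-10071) = -154/(181 - 111) - 154*(-1/10071) = -154/70 + 154/10071 = -154*1/70 + 154/10071 = -11/5 + 154/10071 = -110011/50355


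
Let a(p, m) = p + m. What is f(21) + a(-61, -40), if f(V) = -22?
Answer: -123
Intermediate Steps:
a(p, m) = m + p
f(21) + a(-61, -40) = -22 + (-40 - 61) = -22 - 101 = -123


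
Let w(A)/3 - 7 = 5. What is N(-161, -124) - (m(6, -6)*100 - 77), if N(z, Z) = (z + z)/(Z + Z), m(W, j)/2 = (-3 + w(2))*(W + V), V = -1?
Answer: -4082291/124 ≈ -32922.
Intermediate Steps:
w(A) = 36 (w(A) = 21 + 3*5 = 21 + 15 = 36)
m(W, j) = -66 + 66*W (m(W, j) = 2*((-3 + 36)*(W - 1)) = 2*(33*(-1 + W)) = 2*(-33 + 33*W) = -66 + 66*W)
N(z, Z) = z/Z (N(z, Z) = (2*z)/((2*Z)) = (2*z)*(1/(2*Z)) = z/Z)
N(-161, -124) - (m(6, -6)*100 - 77) = -161/(-124) - ((-66 + 66*6)*100 - 77) = -161*(-1/124) - ((-66 + 396)*100 - 77) = 161/124 - (330*100 - 77) = 161/124 - (33000 - 77) = 161/124 - 1*32923 = 161/124 - 32923 = -4082291/124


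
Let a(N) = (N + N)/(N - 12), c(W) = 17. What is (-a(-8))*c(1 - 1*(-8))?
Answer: -68/5 ≈ -13.600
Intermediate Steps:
a(N) = 2*N/(-12 + N) (a(N) = (2*N)/(-12 + N) = 2*N/(-12 + N))
(-a(-8))*c(1 - 1*(-8)) = -2*(-8)/(-12 - 8)*17 = -2*(-8)/(-20)*17 = -2*(-8)*(-1)/20*17 = -1*⅘*17 = -⅘*17 = -68/5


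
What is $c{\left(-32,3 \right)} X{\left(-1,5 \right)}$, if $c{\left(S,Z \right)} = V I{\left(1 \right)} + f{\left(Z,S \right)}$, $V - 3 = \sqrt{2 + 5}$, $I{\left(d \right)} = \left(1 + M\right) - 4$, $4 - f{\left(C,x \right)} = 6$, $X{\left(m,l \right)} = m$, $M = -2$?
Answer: $17 + 5 \sqrt{7} \approx 30.229$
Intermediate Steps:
$f{\left(C,x \right)} = -2$ ($f{\left(C,x \right)} = 4 - 6 = -2$)
$I{\left(d \right)} = -5$ ($I{\left(d \right)} = \left(1 - 2\right) - 4 = -1 - 4 = -5$)
$V = 3 + \sqrt{7}$ ($V = 3 + \sqrt{2 + 5} = 3 + \sqrt{7} \approx 5.6458$)
$c{\left(S,Z \right)} = -17 - 5 \sqrt{7}$ ($c{\left(S,Z \right)} = \left(3 + \sqrt{7}\right) \left(-5\right) - 2 = \left(-15 - 5 \sqrt{7}\right) - 2 = -17 - 5 \sqrt{7}$)
$c{\left(-32,3 \right)} X{\left(-1,5 \right)} = \left(-17 - 5 \sqrt{7}\right) \left(-1\right) = 17 + 5 \sqrt{7}$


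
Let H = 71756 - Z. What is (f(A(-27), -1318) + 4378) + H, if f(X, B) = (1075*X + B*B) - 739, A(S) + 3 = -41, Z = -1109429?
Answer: 2874648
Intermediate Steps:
A(S) = -44 (A(S) = -3 - 41 = -44)
f(X, B) = -739 + B² + 1075*X (f(X, B) = (1075*X + B²) - 739 = (B² + 1075*X) - 739 = -739 + B² + 1075*X)
H = 1181185 (H = 71756 - 1*(-1109429) = 71756 + 1109429 = 1181185)
(f(A(-27), -1318) + 4378) + H = ((-739 + (-1318)² + 1075*(-44)) + 4378) + 1181185 = ((-739 + 1737124 - 47300) + 4378) + 1181185 = (1689085 + 4378) + 1181185 = 1693463 + 1181185 = 2874648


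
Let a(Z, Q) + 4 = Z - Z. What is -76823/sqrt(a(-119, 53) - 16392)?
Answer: 76823*I*sqrt(4099)/8198 ≈ 599.96*I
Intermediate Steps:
a(Z, Q) = -4 (a(Z, Q) = -4 + (Z - Z) = -4 + 0 = -4)
-76823/sqrt(a(-119, 53) - 16392) = -76823/sqrt(-4 - 16392) = -76823*(-I*sqrt(4099)/8198) = -(-76823)*I*sqrt(4099)/8198 = 76823*I*sqrt(4099)/8198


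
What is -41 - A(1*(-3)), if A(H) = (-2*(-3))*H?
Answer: -23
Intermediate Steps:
A(H) = 6*H
-41 - A(1*(-3)) = -41 - 6*1*(-3) = -41 - 6*(-3) = -41 - 1*(-18) = -41 + 18 = -23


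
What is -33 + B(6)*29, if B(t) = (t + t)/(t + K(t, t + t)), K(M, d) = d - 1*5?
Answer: -81/13 ≈ -6.2308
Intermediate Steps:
K(M, d) = -5 + d (K(M, d) = d - 5 = -5 + d)
B(t) = 2*t/(-5 + 3*t) (B(t) = (t + t)/(t + (-5 + (t + t))) = (2*t)/(t + (-5 + 2*t)) = (2*t)/(-5 + 3*t) = 2*t/(-5 + 3*t))
-33 + B(6)*29 = -33 + (2*6/(-5 + 3*6))*29 = -33 + (2*6/(-5 + 18))*29 = -33 + (2*6/13)*29 = -33 + (2*6*(1/13))*29 = -33 + (12/13)*29 = -33 + 348/13 = -81/13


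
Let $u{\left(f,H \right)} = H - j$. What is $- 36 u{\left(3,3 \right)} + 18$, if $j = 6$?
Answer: $126$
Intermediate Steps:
$u{\left(f,H \right)} = -6 + H$ ($u{\left(f,H \right)} = H - 6 = -6 + H$)
$- 36 u{\left(3,3 \right)} + 18 = - 36 \left(-6 + 3\right) + 18 = \left(-36\right) \left(-3\right) + 18 = 108 + 18 = 126$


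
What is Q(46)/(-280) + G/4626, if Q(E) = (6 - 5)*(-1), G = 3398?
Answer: 478033/647640 ≈ 0.73812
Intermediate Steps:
Q(E) = -1 (Q(E) = 1*(-1) = -1)
Q(46)/(-280) + G/4626 = -1/(-280) + 3398/4626 = -1*(-1/280) + 3398*(1/4626) = 1/280 + 1699/2313 = 478033/647640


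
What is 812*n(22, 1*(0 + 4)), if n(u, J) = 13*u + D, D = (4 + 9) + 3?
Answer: 245224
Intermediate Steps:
D = 16 (D = 13 + 3 = 16)
n(u, J) = 16 + 13*u (n(u, J) = 13*u + 16 = 16 + 13*u)
812*n(22, 1*(0 + 4)) = 812*(16 + 13*22) = 812*(16 + 286) = 812*302 = 245224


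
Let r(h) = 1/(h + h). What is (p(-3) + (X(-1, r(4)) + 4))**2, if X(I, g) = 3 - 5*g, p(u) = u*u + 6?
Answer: 29241/64 ≈ 456.89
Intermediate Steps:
p(u) = 6 + u**2 (p(u) = u**2 + 6 = 6 + u**2)
r(h) = 1/(2*h)
(p(-3) + (X(-1, r(4)) + 4))**2 = ((6 + (-3)**2) + ((3 - 5/(2*4)) + 4))**2 = ((6 + 9) + ((3 - 5/(2*4)) + 4))**2 = (15 + ((3 - 5*1/8) + 4))**2 = (15 + ((3 - 5/8) + 4))**2 = (15 + (19/8 + 4))**2 = (15 + 51/8)**2 = (171/8)**2 = 29241/64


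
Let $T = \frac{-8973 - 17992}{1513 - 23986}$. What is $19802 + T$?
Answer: $\frac{445037311}{22473} \approx 19803.0$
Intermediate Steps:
$T = \frac{26965}{22473}$ ($T = - \frac{26965}{-22473} = \left(-26965\right) \left(- \frac{1}{22473}\right) = \frac{26965}{22473} \approx 1.1999$)
$19802 + T = 19802 + \frac{26965}{22473} = \frac{445037311}{22473}$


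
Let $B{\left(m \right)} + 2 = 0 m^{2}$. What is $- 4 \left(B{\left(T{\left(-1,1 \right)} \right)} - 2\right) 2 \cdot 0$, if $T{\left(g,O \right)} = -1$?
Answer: $0$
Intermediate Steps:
$B{\left(m \right)} = -2$ ($B{\left(m \right)} = -2 + 0 m^{2} = -2 + 0 = -2$)
$- 4 \left(B{\left(T{\left(-1,1 \right)} \right)} - 2\right) 2 \cdot 0 = - 4 \left(-2 - 2\right) 2 \cdot 0 = \left(-4\right) \left(-4\right) 2 \cdot 0 = 16 \cdot 2 \cdot 0 = 32 \cdot 0 = 0$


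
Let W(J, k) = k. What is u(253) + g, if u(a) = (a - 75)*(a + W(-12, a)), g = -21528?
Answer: 68540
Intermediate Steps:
u(a) = 2*a*(-75 + a) (u(a) = (a - 75)*(a + a) = (-75 + a)*(2*a) = 2*a*(-75 + a))
u(253) + g = 2*253*(-75 + 253) - 21528 = 2*253*178 - 21528 = 90068 - 21528 = 68540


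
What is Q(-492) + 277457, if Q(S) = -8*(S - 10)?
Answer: 281473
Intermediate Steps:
Q(S) = 80 - 8*S (Q(S) = -8*(-10 + S) = 80 - 8*S)
Q(-492) + 277457 = (80 - 8*(-492)) + 277457 = (80 + 3936) + 277457 = 4016 + 277457 = 281473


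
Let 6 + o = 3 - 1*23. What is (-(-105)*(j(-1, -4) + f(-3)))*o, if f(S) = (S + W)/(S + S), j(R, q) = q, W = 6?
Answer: 12285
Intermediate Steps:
f(S) = (6 + S)/(2*S) (f(S) = (S + 6)/(S + S) = (6 + S)/((2*S)) = (6 + S)*(1/(2*S)) = (6 + S)/(2*S))
o = -26 (o = -6 + (3 - 1*23) = -6 + (3 - 23) = -6 - 20 = -26)
(-(-105)*(j(-1, -4) + f(-3)))*o = -(-105)*(-4 + (½)*(6 - 3)/(-3))*(-26) = -(-105)*(-4 + (½)*(-⅓)*3)*(-26) = -(-105)*(-4 - ½)*(-26) = -(-105)*(-9)/2*(-26) = -21*45/2*(-26) = -945/2*(-26) = 12285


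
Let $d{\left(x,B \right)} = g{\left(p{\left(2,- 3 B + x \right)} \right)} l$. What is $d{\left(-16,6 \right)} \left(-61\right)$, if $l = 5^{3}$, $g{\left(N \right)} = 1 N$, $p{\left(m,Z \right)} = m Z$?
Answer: $518500$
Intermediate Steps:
$p{\left(m,Z \right)} = Z m$
$g{\left(N \right)} = N$
$l = 125$
$d{\left(x,B \right)} = - 750 B + 250 x$ ($d{\left(x,B \right)} = \left(- 3 B + x\right) 2 \cdot 125 = \left(x - 3 B\right) 2 \cdot 125 = \left(- 6 B + 2 x\right) 125 = - 750 B + 250 x$)
$d{\left(-16,6 \right)} \left(-61\right) = \left(\left(-750\right) 6 + 250 \left(-16\right)\right) \left(-61\right) = \left(-4500 - 4000\right) \left(-61\right) = \left(-8500\right) \left(-61\right) = 518500$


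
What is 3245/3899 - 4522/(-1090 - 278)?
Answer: 580801/140364 ≈ 4.1378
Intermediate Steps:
3245/3899 - 4522/(-1090 - 278) = 3245*(1/3899) - 4522/(-1368) = 3245/3899 - 4522*(-1/1368) = 3245/3899 + 119/36 = 580801/140364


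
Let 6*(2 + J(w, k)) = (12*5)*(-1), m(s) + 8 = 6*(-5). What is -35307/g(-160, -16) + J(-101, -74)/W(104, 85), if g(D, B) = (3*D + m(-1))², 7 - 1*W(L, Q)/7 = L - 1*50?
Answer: -1199445/12611228 ≈ -0.095109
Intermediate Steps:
W(L, Q) = 399 - 7*L (W(L, Q) = 49 - 7*(L - 1*50) = 49 - 7*(L - 50) = 49 - 7*(-50 + L) = 49 + (350 - 7*L) = 399 - 7*L)
m(s) = -38 (m(s) = -8 + 6*(-5) = -8 - 30 = -38)
J(w, k) = -12 (J(w, k) = -2 + ((12*5)*(-1))/6 = -2 + (60*(-1))/6 = -2 + (⅙)*(-60) = -2 - 10 = -12)
g(D, B) = (-38 + 3*D)² (g(D, B) = (3*D - 38)² = (-38 + 3*D)²)
-35307/g(-160, -16) + J(-101, -74)/W(104, 85) = -35307/(-38 + 3*(-160))² - 12/(399 - 7*104) = -35307/(-38 - 480)² - 12/(399 - 728) = -35307/((-518)²) - 12/(-329) = -35307/268324 - 12*(-1/329) = -35307*1/268324 + 12/329 = -35307/268324 + 12/329 = -1199445/12611228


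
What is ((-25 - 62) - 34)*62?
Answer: -7502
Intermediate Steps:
((-25 - 62) - 34)*62 = (-87 - 34)*62 = -121*62 = -7502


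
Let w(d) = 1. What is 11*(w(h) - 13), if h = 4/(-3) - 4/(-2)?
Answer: -132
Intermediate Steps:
h = ⅔ (h = 4*(-⅓) - 4*(-½) = -4/3 + 2 = ⅔ ≈ 0.66667)
11*(w(h) - 13) = 11*(1 - 13) = 11*(-12) = -132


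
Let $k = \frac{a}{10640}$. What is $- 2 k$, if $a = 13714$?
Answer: $- \frac{6857}{2660} \approx -2.5778$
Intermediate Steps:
$k = \frac{6857}{5320}$ ($k = \frac{13714}{10640} = 13714 \cdot \frac{1}{10640} = \frac{6857}{5320} \approx 1.2889$)
$- 2 k = \left(-2\right) \frac{6857}{5320} = - \frac{6857}{2660}$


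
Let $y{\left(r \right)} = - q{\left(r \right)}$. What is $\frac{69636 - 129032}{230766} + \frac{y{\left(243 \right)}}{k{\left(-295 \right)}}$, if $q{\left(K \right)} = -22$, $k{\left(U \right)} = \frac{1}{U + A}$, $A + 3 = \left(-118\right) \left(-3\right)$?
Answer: $\frac{142122158}{115383} \approx 1231.7$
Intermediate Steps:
$A = 351$ ($A = -3 - -354 = -3 + 354 = 351$)
$k{\left(U \right)} = \frac{1}{351 + U}$ ($k{\left(U \right)} = \frac{1}{U + 351} = \frac{1}{351 + U}$)
$y{\left(r \right)} = 22$ ($y{\left(r \right)} = \left(-1\right) \left(-22\right) = 22$)
$\frac{69636 - 129032}{230766} + \frac{y{\left(243 \right)}}{k{\left(-295 \right)}} = \frac{69636 - 129032}{230766} + \frac{22}{\frac{1}{351 - 295}} = \left(69636 - 129032\right) \frac{1}{230766} + \frac{22}{\frac{1}{56}} = \left(-59396\right) \frac{1}{230766} + 22 \frac{1}{\frac{1}{56}} = - \frac{29698}{115383} + 22 \cdot 56 = - \frac{29698}{115383} + 1232 = \frac{142122158}{115383}$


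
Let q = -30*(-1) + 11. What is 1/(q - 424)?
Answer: -1/383 ≈ -0.0026110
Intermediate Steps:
q = 41 (q = -15*(-2) + 11 = 30 + 11 = 41)
1/(q - 424) = 1/(41 - 424) = 1/(-383) = -1/383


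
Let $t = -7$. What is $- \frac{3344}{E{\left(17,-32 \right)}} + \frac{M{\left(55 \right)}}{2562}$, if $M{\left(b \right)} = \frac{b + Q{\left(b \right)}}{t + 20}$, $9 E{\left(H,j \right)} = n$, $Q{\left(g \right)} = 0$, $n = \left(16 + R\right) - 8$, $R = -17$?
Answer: $\frac{111375319}{33306} \approx 3344.0$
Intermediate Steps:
$n = -9$ ($n = \left(16 - 17\right) - 8 = -1 - 8 = -9$)
$E{\left(H,j \right)} = -1$ ($E{\left(H,j \right)} = \frac{1}{9} \left(-9\right) = -1$)
$M{\left(b \right)} = \frac{b}{13}$ ($M{\left(b \right)} = \frac{b + 0}{-7 + 20} = \frac{b}{13}$)
$- \frac{3344}{E{\left(17,-32 \right)}} + \frac{M{\left(55 \right)}}{2562} = - \frac{3344}{-1} + \frac{\frac{1}{13} \cdot 55}{2562} = \left(-3344\right) \left(-1\right) + \frac{55}{13} \cdot \frac{1}{2562} = 3344 + \frac{55}{33306} = \frac{111375319}{33306}$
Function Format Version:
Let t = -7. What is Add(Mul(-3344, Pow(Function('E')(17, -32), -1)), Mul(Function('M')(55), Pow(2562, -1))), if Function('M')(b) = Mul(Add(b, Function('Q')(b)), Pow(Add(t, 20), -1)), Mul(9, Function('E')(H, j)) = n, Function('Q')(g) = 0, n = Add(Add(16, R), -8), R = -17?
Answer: Rational(111375319, 33306) ≈ 3344.0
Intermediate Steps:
n = -9 (n = Add(Add(16, -17), -8) = Add(-1, -8) = -9)
Function('E')(H, j) = -1 (Function('E')(H, j) = Mul(Rational(1, 9), -9) = -1)
Function('M')(b) = Mul(Rational(1, 13), b) (Function('M')(b) = Mul(Add(b, 0), Pow(Add(-7, 20), -1)) = Mul(b, Pow(13, -1)) = Mul(b, Rational(1, 13)) = Mul(Rational(1, 13), b))
Add(Mul(-3344, Pow(Function('E')(17, -32), -1)), Mul(Function('M')(55), Pow(2562, -1))) = Add(Mul(-3344, Pow(-1, -1)), Mul(Mul(Rational(1, 13), 55), Pow(2562, -1))) = Add(Mul(-3344, -1), Mul(Rational(55, 13), Rational(1, 2562))) = Add(3344, Rational(55, 33306)) = Rational(111375319, 33306)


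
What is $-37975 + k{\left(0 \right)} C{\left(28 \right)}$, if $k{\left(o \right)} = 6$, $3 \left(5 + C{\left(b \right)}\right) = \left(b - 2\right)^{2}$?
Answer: $-36653$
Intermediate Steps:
$C{\left(b \right)} = -5 + \frac{\left(-2 + b\right)^{2}}{3}$ ($C{\left(b \right)} = -5 + \frac{\left(b - 2\right)^{2}}{3} = -5 + \frac{\left(-2 + b\right)^{2}}{3}$)
$-37975 + k{\left(0 \right)} C{\left(28 \right)} = -37975 + 6 \left(-5 + \frac{\left(-2 + 28\right)^{2}}{3}\right) = -37975 + 6 \left(-5 + \frac{26^{2}}{3}\right) = -37975 + 6 \left(-5 + \frac{1}{3} \cdot 676\right) = -37975 + 6 \left(-5 + \frac{676}{3}\right) = -37975 + 6 \cdot \frac{661}{3} = -37975 + 1322 = -36653$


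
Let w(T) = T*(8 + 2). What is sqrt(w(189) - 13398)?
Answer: 2*I*sqrt(2877) ≈ 107.28*I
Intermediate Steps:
w(T) = 10*T (w(T) = T*10 = 10*T)
sqrt(w(189) - 13398) = sqrt(10*189 - 13398) = sqrt(1890 - 13398) = sqrt(-11508) = 2*I*sqrt(2877)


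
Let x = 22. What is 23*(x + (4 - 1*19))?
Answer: 161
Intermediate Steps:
23*(x + (4 - 1*19)) = 23*(22 + (4 - 1*19)) = 23*(22 + (4 - 19)) = 23*(22 - 15) = 23*7 = 161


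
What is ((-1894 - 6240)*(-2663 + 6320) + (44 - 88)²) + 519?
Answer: -29743583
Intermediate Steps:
((-1894 - 6240)*(-2663 + 6320) + (44 - 88)²) + 519 = (-8134*3657 + (-44)²) + 519 = (-29746038 + 1936) + 519 = -29744102 + 519 = -29743583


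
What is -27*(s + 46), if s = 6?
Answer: -1404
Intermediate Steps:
-27*(s + 46) = -27*(6 + 46) = -27*52 = -1404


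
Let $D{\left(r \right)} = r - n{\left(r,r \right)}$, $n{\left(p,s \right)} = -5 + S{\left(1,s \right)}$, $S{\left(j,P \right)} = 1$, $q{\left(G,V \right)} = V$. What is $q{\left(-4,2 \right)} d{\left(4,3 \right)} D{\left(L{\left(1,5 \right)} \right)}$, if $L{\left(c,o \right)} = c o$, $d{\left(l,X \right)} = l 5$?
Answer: $360$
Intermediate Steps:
$d{\left(l,X \right)} = 5 l$
$n{\left(p,s \right)} = -4$ ($n{\left(p,s \right)} = -5 + 1 = -4$)
$D{\left(r \right)} = 4 + r$ ($D{\left(r \right)} = r - -4 = r + 4 = 4 + r$)
$q{\left(-4,2 \right)} d{\left(4,3 \right)} D{\left(L{\left(1,5 \right)} \right)} = 2 \cdot 5 \cdot 4 \left(4 + 1 \cdot 5\right) = 2 \cdot 20 \left(4 + 5\right) = 40 \cdot 9 = 360$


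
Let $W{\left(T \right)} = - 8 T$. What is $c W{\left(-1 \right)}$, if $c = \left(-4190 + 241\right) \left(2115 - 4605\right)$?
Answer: $78664080$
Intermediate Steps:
$c = 9833010$ ($c = \left(-3949\right) \left(-2490\right) = 9833010$)
$c W{\left(-1 \right)} = 9833010 \left(\left(-8\right) \left(-1\right)\right) = 9833010 \cdot 8 = 78664080$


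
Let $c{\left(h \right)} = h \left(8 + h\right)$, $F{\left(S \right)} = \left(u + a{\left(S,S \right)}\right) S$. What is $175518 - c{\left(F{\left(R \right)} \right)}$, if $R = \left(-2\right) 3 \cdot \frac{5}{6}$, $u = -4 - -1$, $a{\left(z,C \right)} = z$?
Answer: $173598$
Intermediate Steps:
$u = -3$ ($u = -4 + 1 = -3$)
$R = -5$ ($R = - 6 \cdot 5 \cdot \frac{1}{6} = \left(-6\right) \frac{5}{6} = -5$)
$F{\left(S \right)} = S \left(-3 + S\right)$ ($F{\left(S \right)} = \left(-3 + S\right) S = S \left(-3 + S\right)$)
$175518 - c{\left(F{\left(R \right)} \right)} = 175518 - - 5 \left(-3 - 5\right) \left(8 - 5 \left(-3 - 5\right)\right) = 175518 - \left(-5\right) \left(-8\right) \left(8 - -40\right) = 175518 - 40 \left(8 + 40\right) = 175518 - 40 \cdot 48 = 175518 - 1920 = 173598$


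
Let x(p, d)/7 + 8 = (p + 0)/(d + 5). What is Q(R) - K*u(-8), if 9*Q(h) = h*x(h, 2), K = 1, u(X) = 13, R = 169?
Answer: 18980/9 ≈ 2108.9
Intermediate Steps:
x(p, d) = -56 + 7*p/(5 + d) (x(p, d) = -56 + 7*((p + 0)/(d + 5)) = -56 + 7*(p/(5 + d)) = -56 + 7*p/(5 + d))
Q(h) = h*(-56 + h)/9 (Q(h) = (h*(7*(-40 + h - 8*2)/(5 + 2)))/9 = (h*(7*(-40 + h - 16)/7))/9 = (h*(7*(⅐)*(-56 + h)))/9 = (h*(-56 + h))/9 = h*(-56 + h)/9)
Q(R) - K*u(-8) = (⅑)*169*(-56 + 169) - 13 = (⅑)*169*113 - 1*13 = 19097/9 - 13 = 18980/9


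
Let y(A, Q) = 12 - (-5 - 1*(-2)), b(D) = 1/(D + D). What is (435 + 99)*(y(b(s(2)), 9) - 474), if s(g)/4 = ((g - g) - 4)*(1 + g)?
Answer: -245106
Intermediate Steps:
s(g) = -16 - 16*g (s(g) = 4*(((g - g) - 4)*(1 + g)) = 4*((0 - 4)*(1 + g)) = 4*(-4*(1 + g)) = 4*(-4 - 4*g) = -16 - 16*g)
b(D) = 1/(2*D)
y(A, Q) = 15 (y(A, Q) = 12 - (-5 + 2) = 12 - 1*(-3) = 12 + 3 = 15)
(435 + 99)*(y(b(s(2)), 9) - 474) = (435 + 99)*(15 - 474) = 534*(-459) = -245106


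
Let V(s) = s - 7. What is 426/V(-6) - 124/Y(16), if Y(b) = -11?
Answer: -3074/143 ≈ -21.496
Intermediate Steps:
V(s) = -7 + s
426/V(-6) - 124/Y(16) = 426/(-7 - 6) - 124/(-11) = 426/(-13) - 124*(-1/11) = 426*(-1/13) + 124/11 = -426/13 + 124/11 = -3074/143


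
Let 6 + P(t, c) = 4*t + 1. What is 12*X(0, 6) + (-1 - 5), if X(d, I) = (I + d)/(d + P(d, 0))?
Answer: -102/5 ≈ -20.400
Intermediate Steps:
P(t, c) = -5 + 4*t (P(t, c) = -6 + (4*t + 1) = -6 + (1 + 4*t) = -5 + 4*t)
X(d, I) = (I + d)/(-5 + 5*d) (X(d, I) = (I + d)/(d + (-5 + 4*d)) = (I + d)/(-5 + 5*d))
12*X(0, 6) + (-1 - 5) = 12*((6 + 0)/(5*(-1 + 0))) + (-1 - 5) = 12*((⅕)*6/(-1)) - 6 = 12*((⅕)*(-1)*6) - 6 = 12*(-6/5) - 6 = -72/5 - 6 = -102/5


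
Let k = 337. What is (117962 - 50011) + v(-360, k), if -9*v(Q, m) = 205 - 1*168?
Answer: 611522/9 ≈ 67947.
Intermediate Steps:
v(Q, m) = -37/9 (v(Q, m) = -(205 - 1*168)/9 = -(205 - 168)/9 = -1/9*37 = -37/9)
(117962 - 50011) + v(-360, k) = (117962 - 50011) - 37/9 = 67951 - 37/9 = 611522/9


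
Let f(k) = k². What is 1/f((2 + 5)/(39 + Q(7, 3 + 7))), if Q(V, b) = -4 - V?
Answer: 16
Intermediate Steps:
1/f((2 + 5)/(39 + Q(7, 3 + 7))) = 1/(((2 + 5)/(39 + (-4 - 1*7)))²) = 1/((7/(39 + (-4 - 7)))²) = 1/((7/(39 - 11))²) = 1/((7/28)²) = 1/((7*(1/28))²) = 1/((¼)²) = 1/(1/16) = 16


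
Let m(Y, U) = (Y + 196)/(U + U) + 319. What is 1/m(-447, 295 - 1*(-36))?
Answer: 662/210927 ≈ 0.0031385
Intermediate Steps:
m(Y, U) = 319 + (196 + Y)/(2*U) (m(Y, U) = (196 + Y)/((2*U)) + 319 = (196 + Y)*(1/(2*U)) + 319 = (196 + Y)/(2*U) + 319 = 319 + (196 + Y)/(2*U))
1/m(-447, 295 - 1*(-36)) = 1/((196 - 447 + 638*(295 - 1*(-36)))/(2*(295 - 1*(-36)))) = 1/((196 - 447 + 638*(295 + 36))/(2*(295 + 36))) = 1/((½)*(196 - 447 + 638*331)/331) = 1/((½)*(1/331)*(196 - 447 + 211178)) = 1/((½)*(1/331)*210927) = 1/(210927/662) = 662/210927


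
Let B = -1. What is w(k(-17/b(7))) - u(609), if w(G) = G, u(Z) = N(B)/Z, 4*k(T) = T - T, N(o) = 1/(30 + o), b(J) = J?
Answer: -1/17661 ≈ -5.6622e-5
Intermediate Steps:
k(T) = 0 (k(T) = (T - T)/4 = (1/4)*0 = 0)
u(Z) = 1/(29*Z) (u(Z) = 1/((30 - 1)*Z) = 1/(29*Z))
w(k(-17/b(7))) - u(609) = 0 - 1/(29*609) = 0 - 1*1/17661 = 0 - 1/17661 = -1/17661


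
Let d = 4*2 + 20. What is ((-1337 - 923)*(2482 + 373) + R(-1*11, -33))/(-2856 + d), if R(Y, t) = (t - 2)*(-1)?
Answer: 6452265/2828 ≈ 2281.6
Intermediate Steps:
d = 28 (d = 8 + 20 = 28)
R(Y, t) = 2 - t (R(Y, t) = (-2 + t)*(-1) = 2 - t)
((-1337 - 923)*(2482 + 373) + R(-1*11, -33))/(-2856 + d) = ((-1337 - 923)*(2482 + 373) + (2 - 1*(-33)))/(-2856 + 28) = (-2260*2855 + (2 + 33))/(-2828) = (-6452300 + 35)*(-1/2828) = -6452265*(-1/2828) = 6452265/2828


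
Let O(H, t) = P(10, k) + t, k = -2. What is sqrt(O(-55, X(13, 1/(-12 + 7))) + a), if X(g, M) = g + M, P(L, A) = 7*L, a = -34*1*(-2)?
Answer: sqrt(3770)/5 ≈ 12.280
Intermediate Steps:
a = 68 (a = -34*(-2) = 68)
X(g, M) = M + g
O(H, t) = 70 + t (O(H, t) = 7*10 + t = 70 + t)
sqrt(O(-55, X(13, 1/(-12 + 7))) + a) = sqrt((70 + (1/(-12 + 7) + 13)) + 68) = sqrt((70 + (1/(-5) + 13)) + 68) = sqrt((70 + (-1/5 + 13)) + 68) = sqrt((70 + 64/5) + 68) = sqrt(414/5 + 68) = sqrt(754/5) = sqrt(3770)/5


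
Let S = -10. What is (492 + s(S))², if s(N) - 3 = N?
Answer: 235225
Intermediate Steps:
s(N) = 3 + N
(492 + s(S))² = (492 + (3 - 10))² = (492 - 7)² = 485² = 235225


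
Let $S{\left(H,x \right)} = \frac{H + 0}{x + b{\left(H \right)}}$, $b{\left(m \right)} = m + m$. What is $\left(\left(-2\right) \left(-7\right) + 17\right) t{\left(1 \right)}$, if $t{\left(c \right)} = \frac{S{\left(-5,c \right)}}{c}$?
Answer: $\frac{155}{9} \approx 17.222$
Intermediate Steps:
$b{\left(m \right)} = 2 m$
$S{\left(H,x \right)} = \frac{H}{x + 2 H}$ ($S{\left(H,x \right)} = \frac{H + 0}{x + 2 H} = \frac{H}{x + 2 H}$)
$t{\left(c \right)} = - \frac{5}{c \left(-10 + c\right)}$ ($t{\left(c \right)} = \frac{\left(-5\right) \frac{1}{c + 2 \left(-5\right)}}{c} = \frac{\left(-5\right) \frac{1}{c - 10}}{c} = \frac{\left(-5\right) \frac{1}{-10 + c}}{c} = - \frac{5}{c \left(-10 + c\right)}$)
$\left(\left(-2\right) \left(-7\right) + 17\right) t{\left(1 \right)} = \left(\left(-2\right) \left(-7\right) + 17\right) \left(- \frac{5}{1 \left(-10 + 1\right)}\right) = \left(14 + 17\right) \left(\left(-5\right) 1 \frac{1}{-9}\right) = 31 \left(\left(-5\right) 1 \left(- \frac{1}{9}\right)\right) = 31 \cdot \frac{5}{9} = \frac{155}{9}$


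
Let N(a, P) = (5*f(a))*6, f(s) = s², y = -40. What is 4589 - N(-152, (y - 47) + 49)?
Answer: -688531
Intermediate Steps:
N(a, P) = 30*a² (N(a, P) = (5*a²)*6 = 30*a²)
4589 - N(-152, (y - 47) + 49) = 4589 - 30*(-152)² = 4589 - 30*23104 = 4589 - 1*693120 = 4589 - 693120 = -688531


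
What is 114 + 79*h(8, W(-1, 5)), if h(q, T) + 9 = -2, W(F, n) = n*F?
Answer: -755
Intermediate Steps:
W(F, n) = F*n
h(q, T) = -11 (h(q, T) = -9 - 2 = -11)
114 + 79*h(8, W(-1, 5)) = 114 + 79*(-11) = 114 - 869 = -755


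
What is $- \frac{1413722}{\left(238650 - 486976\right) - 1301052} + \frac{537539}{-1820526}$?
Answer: $\frac{870433278515}{1410341466414} \approx 0.61718$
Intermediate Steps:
$- \frac{1413722}{\left(238650 - 486976\right) - 1301052} + \frac{537539}{-1820526} = - \frac{1413722}{\left(238650 - 486976\right) - 1301052} + 537539 \left(- \frac{1}{1820526}\right) = - \frac{1413722}{\left(238650 - 486976\right) - 1301052} - \frac{537539}{1820526} = - \frac{1413722}{-248326 - 1301052} - \frac{537539}{1820526} = - \frac{1413722}{-1549378} - \frac{537539}{1820526} = \left(-1413722\right) \left(- \frac{1}{1549378}\right) - \frac{537539}{1820526} = \frac{706861}{774689} - \frac{537539}{1820526} = \frac{870433278515}{1410341466414}$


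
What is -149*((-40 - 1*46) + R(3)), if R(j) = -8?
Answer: 14006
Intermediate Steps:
-149*((-40 - 1*46) + R(3)) = -149*((-40 - 1*46) - 8) = -149*((-40 - 46) - 8) = -149*(-86 - 8) = -149*(-94) = 14006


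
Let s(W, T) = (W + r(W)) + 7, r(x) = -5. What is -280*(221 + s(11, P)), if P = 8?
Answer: -65520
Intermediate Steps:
s(W, T) = 2 + W (s(W, T) = (W - 5) + 7 = (-5 + W) + 7 = 2 + W)
-280*(221 + s(11, P)) = -280*(221 + (2 + 11)) = -280*(221 + 13) = -280*234 = -65520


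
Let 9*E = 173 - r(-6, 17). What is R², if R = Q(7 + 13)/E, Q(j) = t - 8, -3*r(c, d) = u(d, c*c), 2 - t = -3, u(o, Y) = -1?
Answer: 6561/268324 ≈ 0.024452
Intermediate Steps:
t = 5 (t = 2 - 1*(-3) = 2 + 3 = 5)
r(c, d) = ⅓ (r(c, d) = -⅓*(-1) = ⅓)
Q(j) = -3 (Q(j) = 5 - 8 = -3)
E = 518/27 (E = (173 - 1*⅓)/9 = (173 - ⅓)/9 = (⅑)*(518/3) = 518/27 ≈ 19.185)
R = -81/518 (R = -3/518/27 = -3*27/518 = -81/518 ≈ -0.15637)
R² = (-81/518)² = 6561/268324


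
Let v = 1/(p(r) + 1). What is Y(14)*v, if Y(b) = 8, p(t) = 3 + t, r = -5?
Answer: -8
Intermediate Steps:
v = -1 (v = 1/((3 - 5) + 1) = 1/(-2 + 1) = 1/(-1) = -1)
Y(14)*v = 8*(-1) = -8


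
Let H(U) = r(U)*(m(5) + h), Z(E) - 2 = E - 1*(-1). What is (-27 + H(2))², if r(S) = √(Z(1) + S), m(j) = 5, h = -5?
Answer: 729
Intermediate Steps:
Z(E) = 3 + E (Z(E) = 2 + (E - 1*(-1)) = 2 + (E + 1) = 2 + (1 + E) = 3 + E)
r(S) = √(4 + S) (r(S) = √((3 + 1) + S) = √(4 + S))
H(U) = 0 (H(U) = √(4 + U)*(5 - 5) = √(4 + U)*0 = 0)
(-27 + H(2))² = (-27 + 0)² = (-27)² = 729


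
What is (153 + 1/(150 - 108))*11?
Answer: 70697/42 ≈ 1683.3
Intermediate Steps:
(153 + 1/(150 - 108))*11 = (153 + 1/42)*11 = (6427/42)*11 = 70697/42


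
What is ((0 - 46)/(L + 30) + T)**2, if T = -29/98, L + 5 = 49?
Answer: 11068929/13147876 ≈ 0.84188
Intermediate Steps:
L = 44 (L = -5 + 49 = 44)
T = -29/98 (T = -29*1/98 = -29/98 ≈ -0.29592)
((0 - 46)/(L + 30) + T)**2 = ((0 - 46)/(44 + 30) - 29/98)**2 = (-46/74 - 29/98)**2 = (-46*1/74 - 29/98)**2 = (-23/37 - 29/98)**2 = (-3327/3626)**2 = 11068929/13147876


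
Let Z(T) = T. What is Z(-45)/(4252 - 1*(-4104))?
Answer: -45/8356 ≈ -0.0053854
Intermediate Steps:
Z(-45)/(4252 - 1*(-4104)) = -45/(4252 - 1*(-4104)) = -45/(4252 + 4104) = -45/8356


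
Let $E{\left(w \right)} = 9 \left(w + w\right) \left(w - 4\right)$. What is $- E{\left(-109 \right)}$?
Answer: $-221706$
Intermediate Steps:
$E{\left(w \right)} = 18 w \left(-4 + w\right)$ ($E{\left(w \right)} = 9 \cdot 2 w \left(-4 + w\right) = 18 w \left(-4 + w\right)$)
$- E{\left(-109 \right)} = - 18 \left(-109\right) \left(-4 - 109\right) = - 18 \left(-109\right) \left(-113\right) = \left(-1\right) 221706 = -221706$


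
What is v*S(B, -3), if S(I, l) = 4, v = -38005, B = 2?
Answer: -152020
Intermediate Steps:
v*S(B, -3) = -38005*4 = -152020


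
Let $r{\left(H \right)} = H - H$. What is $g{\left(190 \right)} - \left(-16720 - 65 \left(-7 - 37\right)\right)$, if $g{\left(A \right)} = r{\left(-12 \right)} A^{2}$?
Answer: $13860$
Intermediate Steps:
$r{\left(H \right)} = 0$
$g{\left(A \right)} = 0$ ($g{\left(A \right)} = 0 A^{2} = 0$)
$g{\left(190 \right)} - \left(-16720 - 65 \left(-7 - 37\right)\right) = 0 - \left(-16720 - 65 \left(-7 - 37\right)\right) = 0 - \left(-16720 - -2860\right) = 0 - \left(-16720 + 2860\right) = 0 - -13860 = 0 + 13860 = 13860$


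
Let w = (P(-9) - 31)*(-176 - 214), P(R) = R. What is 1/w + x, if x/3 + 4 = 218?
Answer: 10015201/15600 ≈ 642.00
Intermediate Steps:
x = 642 (x = -12 + 3*218 = -12 + 654 = 642)
w = 15600 (w = (-9 - 31)*(-176 - 214) = -40*(-390) = 15600)
1/w + x = 1/15600 + 642 = 10015201/15600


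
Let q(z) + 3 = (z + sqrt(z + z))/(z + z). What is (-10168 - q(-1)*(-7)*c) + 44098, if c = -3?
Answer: 67965/2 + 21*I*sqrt(2)/2 ≈ 33983.0 + 14.849*I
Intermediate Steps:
q(z) = -3 + (z + sqrt(2)*sqrt(z))/(2*z) (q(z) = -3 + (z + sqrt(z + z))/(z + z) = -3 + (z + sqrt(2*z))/((2*z)) = -3 + (z + sqrt(2)*sqrt(z))*(1/(2*z)) = -3 + (z + sqrt(2)*sqrt(z))/(2*z))
(-10168 - q(-1)*(-7)*c) + 44098 = (-10168 - (-5/2 + sqrt(2)/(2*sqrt(-1)))*(-7)*(-3)) + 44098 = (-10168 - (-5/2 + sqrt(2)*(-I)/2)*(-7)*(-3)) + 44098 = (-10168 - (-5/2 - I*sqrt(2)/2)*(-7)*(-3)) + 44098 = (-10168 - (35/2 + 7*I*sqrt(2)/2)*(-3)) + 44098 = (-10168 - (-105/2 - 21*I*sqrt(2)/2)) + 44098 = (-10168 + (105/2 + 21*I*sqrt(2)/2)) + 44098 = (-20231/2 + 21*I*sqrt(2)/2) + 44098 = 67965/2 + 21*I*sqrt(2)/2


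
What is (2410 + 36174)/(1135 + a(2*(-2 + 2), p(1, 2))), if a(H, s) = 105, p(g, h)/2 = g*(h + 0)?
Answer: 4823/155 ≈ 31.116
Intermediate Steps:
p(g, h) = 2*g*h (p(g, h) = 2*(g*(h + 0)) = 2*(g*h) = 2*g*h)
(2410 + 36174)/(1135 + a(2*(-2 + 2), p(1, 2))) = (2410 + 36174)/(1135 + 105) = 38584/1240 = 38584*(1/1240) = 4823/155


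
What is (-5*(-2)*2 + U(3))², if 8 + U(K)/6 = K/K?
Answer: 484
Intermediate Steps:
U(K) = -42 (U(K) = -48 + 6*(K/K) = -48 + 6*1 = -48 + 6 = -42)
(-5*(-2)*2 + U(3))² = (-5*(-2)*2 - 42)² = (10*2 - 42)² = (20 - 42)² = (-22)² = 484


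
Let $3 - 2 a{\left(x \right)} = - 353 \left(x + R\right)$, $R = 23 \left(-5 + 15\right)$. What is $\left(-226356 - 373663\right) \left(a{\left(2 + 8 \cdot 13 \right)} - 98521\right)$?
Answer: $\frac{47060090189}{2} \approx 2.353 \cdot 10^{10}$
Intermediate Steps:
$R = 230$ ($R = 23 \cdot 10 = 230$)
$a{\left(x \right)} = \frac{81193}{2} + \frac{353 x}{2}$ ($a{\left(x \right)} = \frac{3}{2} - \frac{\left(-353\right) \left(x + 230\right)}{2} = \frac{3}{2} - \frac{\left(-353\right) \left(230 + x\right)}{2} = \frac{3}{2} - \frac{-81190 - 353 x}{2} = \frac{3}{2} + \left(40595 + \frac{353 x}{2}\right) = \frac{81193}{2} + \frac{353 x}{2}$)
$\left(-226356 - 373663\right) \left(a{\left(2 + 8 \cdot 13 \right)} - 98521\right) = \left(-226356 - 373663\right) \left(\left(\frac{81193}{2} + \frac{353 \left(2 + 8 \cdot 13\right)}{2}\right) - 98521\right) = - 600019 \left(\left(\frac{81193}{2} + \frac{353 \left(2 + 104\right)}{2}\right) - 98521\right) = - 600019 \left(\left(\frac{81193}{2} + \frac{353}{2} \cdot 106\right) - 98521\right) = - 600019 \left(\left(\frac{81193}{2} + 18709\right) - 98521\right) = - 600019 \left(\frac{118611}{2} - 98521\right) = \left(-600019\right) \left(- \frac{78431}{2}\right) = \frac{47060090189}{2}$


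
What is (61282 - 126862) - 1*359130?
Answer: -424710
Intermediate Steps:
(61282 - 126862) - 1*359130 = -65580 - 359130 = -424710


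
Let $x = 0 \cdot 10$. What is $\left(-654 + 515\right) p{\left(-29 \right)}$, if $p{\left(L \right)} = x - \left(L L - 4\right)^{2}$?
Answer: $97379091$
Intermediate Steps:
$x = 0$
$p{\left(L \right)} = - \left(-4 + L^{2}\right)^{2}$ ($p{\left(L \right)} = 0 - \left(L L - 4\right)^{2} = 0 - \left(L^{2} - 4\right)^{2} = 0 - \left(-4 + L^{2}\right)^{2} = - \left(-4 + L^{2}\right)^{2}$)
$\left(-654 + 515\right) p{\left(-29 \right)} = \left(-654 + 515\right) \left(- \left(-4 + \left(-29\right)^{2}\right)^{2}\right) = - 139 \left(- \left(-4 + 841\right)^{2}\right) = - 139 \left(- 837^{2}\right) = - 139 \left(\left(-1\right) 700569\right) = \left(-139\right) \left(-700569\right) = 97379091$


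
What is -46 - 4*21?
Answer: -130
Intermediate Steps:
-46 - 4*21 = -46 - 84 = -130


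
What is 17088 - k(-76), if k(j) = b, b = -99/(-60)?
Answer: 341727/20 ≈ 17086.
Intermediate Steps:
b = 33/20 (b = -99*(-1/60) = 33/20 ≈ 1.6500)
k(j) = 33/20
17088 - k(-76) = 17088 - 1*33/20 = 17088 - 33/20 = 341727/20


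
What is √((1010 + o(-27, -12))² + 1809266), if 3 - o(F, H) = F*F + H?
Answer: √1896882 ≈ 1377.3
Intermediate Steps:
o(F, H) = 3 - H - F² (o(F, H) = 3 - (F*F + H) = 3 - (F² + H) = 3 - (H + F²) = 3 + (-H - F²) = 3 - H - F²)
√((1010 + o(-27, -12))² + 1809266) = √((1010 + (3 - 1*(-12) - 1*(-27)²))² + 1809266) = √((1010 + (3 + 12 - 1*729))² + 1809266) = √((1010 + (3 + 12 - 729))² + 1809266) = √((1010 - 714)² + 1809266) = √(296² + 1809266) = √(87616 + 1809266) = √1896882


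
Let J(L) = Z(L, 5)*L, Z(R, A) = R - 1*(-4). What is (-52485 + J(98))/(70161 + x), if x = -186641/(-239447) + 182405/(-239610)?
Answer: -230085837954/379934963551 ≈ -0.60559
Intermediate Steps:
Z(R, A) = 4 + R (Z(R, A) = R + 4 = 4 + R)
x = 98605/5415186 (x = -186641*(-1/239447) + 182405*(-1/239610) = 14357/18419 - 36481/47922 = 98605/5415186 ≈ 0.018209)
J(L) = L*(4 + L) (J(L) = (4 + L)*L = L*(4 + L))
(-52485 + J(98))/(70161 + x) = (-52485 + 98*(4 + 98))/(70161 + 98605/5415186) = (-52485 + 98*102)/(379934963551/5415186) = (-52485 + 9996)*(5415186/379934963551) = -42489*5415186/379934963551 = -230085837954/379934963551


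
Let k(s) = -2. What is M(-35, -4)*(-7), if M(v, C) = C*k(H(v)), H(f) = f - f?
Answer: -56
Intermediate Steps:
H(f) = 0
M(v, C) = -2*C (M(v, C) = C*(-2) = -2*C)
M(-35, -4)*(-7) = -2*(-4)*(-7) = 8*(-7) = -56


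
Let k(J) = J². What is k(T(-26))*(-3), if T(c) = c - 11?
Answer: -4107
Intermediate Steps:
T(c) = -11 + c
k(T(-26))*(-3) = (-11 - 26)²*(-3) = (-37)²*(-3) = 1369*(-3) = -4107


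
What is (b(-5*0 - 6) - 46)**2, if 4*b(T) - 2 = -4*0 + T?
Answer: 2209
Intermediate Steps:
b(T) = 1/2 + T/4 (b(T) = 1/2 + (-4*0 + T)/4 = 1/2 + (0 + T)/4 = 1/2 + T/4)
(b(-5*0 - 6) - 46)**2 = ((1/2 + (-5*0 - 6)/4) - 46)**2 = ((1/2 + (0 - 6)/4) - 46)**2 = ((1/2 + (1/4)*(-6)) - 46)**2 = ((1/2 - 3/2) - 46)**2 = (-1 - 46)**2 = (-47)**2 = 2209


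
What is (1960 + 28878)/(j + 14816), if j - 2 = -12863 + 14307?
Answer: 15419/8131 ≈ 1.8963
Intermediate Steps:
j = 1446 (j = 2 + (-12863 + 14307) = 2 + 1444 = 1446)
(1960 + 28878)/(j + 14816) = (1960 + 28878)/(1446 + 14816) = 30838/16262 = 30838*(1/16262) = 15419/8131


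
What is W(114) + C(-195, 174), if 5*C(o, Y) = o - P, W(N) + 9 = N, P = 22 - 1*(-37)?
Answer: 271/5 ≈ 54.200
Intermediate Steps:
P = 59 (P = 22 + 37 = 59)
W(N) = -9 + N
C(o, Y) = -59/5 + o/5 (C(o, Y) = (o - 1*59)/5 = (o - 59)/5 = (-59 + o)/5 = -59/5 + o/5)
W(114) + C(-195, 174) = (-9 + 114) + (-59/5 + (⅕)*(-195)) = 105 + (-59/5 - 39) = 105 - 254/5 = 271/5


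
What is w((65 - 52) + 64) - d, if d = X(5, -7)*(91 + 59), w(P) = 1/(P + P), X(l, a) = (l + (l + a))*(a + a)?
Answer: 970201/154 ≈ 6300.0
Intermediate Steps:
X(l, a) = 2*a*(a + 2*l) (X(l, a) = (l + (a + l))*(2*a) = (a + 2*l)*(2*a) = 2*a*(a + 2*l))
w(P) = 1/(2*P)
d = -6300 (d = (2*(-7)*(-7 + 2*5))*(91 + 59) = (2*(-7)*(-7 + 10))*150 = (2*(-7)*3)*150 = -42*150 = -6300)
w((65 - 52) + 64) - d = 1/(2*((65 - 52) + 64)) - 1*(-6300) = 1/(2*(13 + 64)) + 6300 = (½)/77 + 6300 = (½)*(1/77) + 6300 = 1/154 + 6300 = 970201/154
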